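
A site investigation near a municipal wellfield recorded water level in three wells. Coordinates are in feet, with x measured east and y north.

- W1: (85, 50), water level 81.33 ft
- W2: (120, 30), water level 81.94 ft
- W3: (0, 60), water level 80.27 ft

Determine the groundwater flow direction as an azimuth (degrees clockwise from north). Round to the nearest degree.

314°

Taking W1 as reference: W2−W1 = (35, -20, +0.61); W3−W1 = (-85, 10, -1.06).
Determinant of the coordinate differences = 35·10 − (-85)·(-20) = -1350.
∂h/∂x = [(+0.61)·10 − (-1.06)·(-20)] / -1350 = +0.01119
∂h/∂y = [35·(-1.06) − (-85)·(+0.61)] / -1350 = -0.01093
Flow direction (−∇h) has components (-0.01119 E, +0.01093 N).
Azimuth = atan2(E, N) = atan2(-0.01119, +0.01093) = 314.3° ≈ 314°.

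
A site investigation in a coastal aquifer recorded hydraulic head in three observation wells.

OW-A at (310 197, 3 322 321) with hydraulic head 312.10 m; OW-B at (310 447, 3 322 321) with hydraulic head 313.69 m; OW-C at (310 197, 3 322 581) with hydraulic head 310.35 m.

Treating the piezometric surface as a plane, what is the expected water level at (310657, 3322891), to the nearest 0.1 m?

∂h/∂x = (313.69 − 312.10) / (310447 − 310197) = +0.006360
∂h/∂y = (310.35 − 312.10) / (3322581 − 3322321) = -0.006731
h(310657, 3322891) = 312.10 + (+0.006360)·(460) + (-0.006731)·(570) = 312.10 +2.926 -3.837 = 311.189 m.

311.2 m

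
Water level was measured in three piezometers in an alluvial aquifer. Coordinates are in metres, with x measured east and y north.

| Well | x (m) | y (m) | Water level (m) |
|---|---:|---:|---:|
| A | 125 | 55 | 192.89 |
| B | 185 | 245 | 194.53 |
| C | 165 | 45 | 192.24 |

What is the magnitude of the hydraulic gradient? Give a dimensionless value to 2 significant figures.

With h = a·x + b·y + c and A as origin, the differences give:
  60·a + 190·b = +1.64
  40·a + (-10)·b = -0.65
Eliminate b (×(-10) and ×190, subtract): -8200·a = 107.100 → a = ∂h/∂x = -0.01306
Back-substitute: b = ∂h/∂y = +0.01276.
|∇h| = √(-0.01306² + 0.01276²) = 0.01826

0.018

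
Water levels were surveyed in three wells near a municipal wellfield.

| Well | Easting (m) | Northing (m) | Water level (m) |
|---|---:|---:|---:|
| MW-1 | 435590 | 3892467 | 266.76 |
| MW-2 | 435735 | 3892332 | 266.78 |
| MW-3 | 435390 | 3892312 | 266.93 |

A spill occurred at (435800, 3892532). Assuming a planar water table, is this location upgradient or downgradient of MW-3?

Differences from MW-1: to MW-2 (Δx, Δy, Δh) = (145, -135, +0.02); to MW-3 = (-200, -155, +0.17).
Solve a·Δx + b·Δy = Δh: det = 145·(-155) − (-200)·(-135) = -49475.
∂h/∂x = [(+0.02)·(-155) − (+0.17)·(-135)] / -49475 = -0.0004012
∂h/∂y = [145·(+0.17) − (-200)·(+0.02)] / -49475 = -0.0005791
Head at (435800, 3892532) = 266.76 + (-0.0004012)·(210) + (-0.0005791)·(65) = 266.64 m.
That is lower than the 266.93 m at MW-3, so the point is downgradient.

downgradient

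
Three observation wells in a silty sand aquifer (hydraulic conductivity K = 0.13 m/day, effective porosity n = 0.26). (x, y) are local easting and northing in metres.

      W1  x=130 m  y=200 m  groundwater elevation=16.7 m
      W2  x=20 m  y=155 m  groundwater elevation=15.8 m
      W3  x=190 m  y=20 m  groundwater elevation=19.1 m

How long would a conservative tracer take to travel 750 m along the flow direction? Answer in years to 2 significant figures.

270 years

Taking W1 as reference: W2−W1 = (-110, -45, -0.9); W3−W1 = (60, -180, +2.4).
Determinant of the coordinate differences = (-110)·(-180) − 60·(-45) = 22500.
∂h/∂x = [(-0.9)·(-180) − (+2.4)·(-45)] / 22500 = +0.01200
∂h/∂y = [(-110)·(+2.4) − 60·(-0.9)] / 22500 = -0.009333
|∇h| = √(0.01200² + -0.009333²) = 0.0152
Seepage velocity v = K·i/n = 0.13 × 0.0152 / 0.26 = 0.0076 m/day.
t = 750 / 0.0076 = 9.868e+04 days = 270 years.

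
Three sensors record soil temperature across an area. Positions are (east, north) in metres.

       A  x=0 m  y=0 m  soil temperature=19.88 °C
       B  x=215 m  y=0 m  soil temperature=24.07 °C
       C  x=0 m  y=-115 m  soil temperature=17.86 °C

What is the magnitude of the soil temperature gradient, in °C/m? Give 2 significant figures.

0.026 °C/m

∂T/∂x = (24.07 − 19.88) / (215 − 0) = +0.01949
∂T/∂y = (17.86 − 19.88) / (-115 − 0) = +0.01757
|∇f| = √(0.01949² + 0.01757²) = 0.02624 °C/m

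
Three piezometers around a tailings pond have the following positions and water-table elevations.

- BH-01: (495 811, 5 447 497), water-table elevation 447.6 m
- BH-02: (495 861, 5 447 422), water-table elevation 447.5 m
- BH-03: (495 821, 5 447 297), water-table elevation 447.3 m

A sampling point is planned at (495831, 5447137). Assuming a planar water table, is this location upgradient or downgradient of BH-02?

downgradient

Taking BH-01 as reference: BH-02−BH-01 = (50, -75, -0.1); BH-03−BH-01 = (10, -200, -0.3).
Solve a·Δx + b·Δy = Δh: det = 50·(-200) − 10·(-75) = -9250.
∂h/∂x = [(-0.1)·(-200) − (-0.3)·(-75)] / -9250 = +0.0002703
∂h/∂y = [50·(-0.3) − 10·(-0.1)] / -9250 = +0.001514
Head at (495831, 5447137) = 447.6 + (+0.0002703)·(20) + (+0.001514)·(-360) = 447.06 m.
That is lower than the 447.5 m at BH-02, so the point is downgradient.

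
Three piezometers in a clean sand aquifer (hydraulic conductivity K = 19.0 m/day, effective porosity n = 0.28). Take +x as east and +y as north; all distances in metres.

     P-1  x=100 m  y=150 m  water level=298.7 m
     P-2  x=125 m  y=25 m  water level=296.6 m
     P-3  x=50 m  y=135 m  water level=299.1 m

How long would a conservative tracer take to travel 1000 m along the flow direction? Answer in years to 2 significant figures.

Taking P-1 as reference: P-2−P-1 = (25, -125, -2.1); P-3−P-1 = (-50, -15, +0.4).
Determinant of the coordinate differences = 25·(-15) − (-50)·(-125) = -6625.
∂h/∂x = [(-2.1)·(-15) − (+0.4)·(-125)] / -6625 = -0.01230
∂h/∂y = [25·(+0.4) − (-50)·(-2.1)] / -6625 = +0.01434
|∇h| = √(-0.01230² + 0.01434²) = 0.01889
Seepage velocity v = K·i/n = 19.0 × 0.01889 / 0.28 = 1.282 m/day.
t = 1000 / 1.282 = 780 days = 2.14 years.

2.1 years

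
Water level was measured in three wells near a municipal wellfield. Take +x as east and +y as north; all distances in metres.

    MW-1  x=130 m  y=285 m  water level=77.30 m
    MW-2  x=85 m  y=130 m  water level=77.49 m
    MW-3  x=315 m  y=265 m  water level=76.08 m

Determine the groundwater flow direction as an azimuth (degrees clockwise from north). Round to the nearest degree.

Three-point gradient (reference MW-1): Δ to MW-2 = (-45, -155, +0.19), Δ to MW-3 = (185, -20, -1.22).
∂h/∂x = -0.006522, ∂h/∂y = +0.0006678 (det = 29575).
Flow direction (−∇h) has components (+0.006522 E, -0.0006678 N).
Azimuth = atan2(E, N) = atan2(+0.006522, -0.0006678) = 95.8° ≈ 096°.

096°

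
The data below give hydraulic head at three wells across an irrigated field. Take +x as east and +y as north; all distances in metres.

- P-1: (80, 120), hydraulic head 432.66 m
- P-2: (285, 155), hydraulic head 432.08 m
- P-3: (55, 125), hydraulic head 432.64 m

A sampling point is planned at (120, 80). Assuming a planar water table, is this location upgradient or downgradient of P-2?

Differences from P-1: to P-2 (Δx, Δy, Δh) = (205, 35, -0.58); to P-3 = (-25, 5, -0.02).
Determinant of the coordinate differences = 205·5 − (-25)·35 = 1900.
∂h/∂x = [(-0.58)·5 − (-0.02)·35] / 1900 = -0.001158
∂h/∂y = [205·(-0.02) − (-25)·(-0.58)] / 1900 = -0.009789
Head at (120, 80) = 432.66 + (-0.001158)·(40) + (-0.009789)·(-40) = 433.01 m.
That is higher than the 432.08 m at P-2, so the point is upgradient.

upgradient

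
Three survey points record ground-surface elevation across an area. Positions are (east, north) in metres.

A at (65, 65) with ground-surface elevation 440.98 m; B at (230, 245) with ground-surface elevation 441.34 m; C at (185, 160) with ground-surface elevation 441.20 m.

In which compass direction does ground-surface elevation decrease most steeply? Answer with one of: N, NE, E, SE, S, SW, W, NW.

Three-point gradient (reference A): Δ to B = (165, 180, +0.36), Δ to C = (120, 95, +0.22).
∂z/∂x = +0.0009114, ∂z/∂y = +0.001165 (det = -5925).
Steepest decrease is along −∇f = (-0.0009114 E, -0.001165 N) → southwest.

SW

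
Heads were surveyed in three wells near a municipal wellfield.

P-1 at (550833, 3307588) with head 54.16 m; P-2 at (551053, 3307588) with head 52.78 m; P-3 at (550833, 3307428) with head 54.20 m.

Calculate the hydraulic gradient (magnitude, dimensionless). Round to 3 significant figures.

0.00628

∂h/∂x = (52.78 − 54.16) / (551053 − 550833) = -0.006273
∂h/∂y = (54.20 − 54.16) / (3307428 − 3307588) = -0.0002500
|∇h| = √(-0.006273² + -0.0002500²) = 0.006278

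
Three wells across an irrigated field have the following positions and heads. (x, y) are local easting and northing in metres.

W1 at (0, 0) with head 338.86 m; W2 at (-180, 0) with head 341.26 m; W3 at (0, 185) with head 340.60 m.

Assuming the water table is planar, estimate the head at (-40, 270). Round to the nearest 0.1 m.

∂h/∂x = (341.26 − 338.86) / (-180 − 0) = -0.01333
∂h/∂y = (340.60 − 338.86) / (185 − 0) = +0.009405
h(-40, 270) = 338.86 + (-0.01333)·(-40) + (+0.009405)·(270) = 338.86 +0.533 +2.539 = 341.933 m.

341.9 m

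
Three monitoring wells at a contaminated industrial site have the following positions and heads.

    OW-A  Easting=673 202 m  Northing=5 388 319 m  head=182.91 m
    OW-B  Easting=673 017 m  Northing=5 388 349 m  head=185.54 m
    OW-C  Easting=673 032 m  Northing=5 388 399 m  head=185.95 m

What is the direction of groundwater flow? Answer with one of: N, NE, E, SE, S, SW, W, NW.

SE

Differences from OW-A: to OW-B (Δx, Δy, Δh) = (-185, 30, +2.63); to OW-C = (-170, 80, +3.04).
Solve a·Δx + b·Δy = Δh: det = (-185)·80 − (-170)·30 = -9700.
∂h/∂x = [(+2.63)·80 − (+3.04)·30] / -9700 = -0.01229
∂h/∂y = [(-185)·(+3.04) − (-170)·(+2.63)] / -9700 = +0.01189
Flow = −∇h = (+0.01229 east, -0.01189 north), which points southeast.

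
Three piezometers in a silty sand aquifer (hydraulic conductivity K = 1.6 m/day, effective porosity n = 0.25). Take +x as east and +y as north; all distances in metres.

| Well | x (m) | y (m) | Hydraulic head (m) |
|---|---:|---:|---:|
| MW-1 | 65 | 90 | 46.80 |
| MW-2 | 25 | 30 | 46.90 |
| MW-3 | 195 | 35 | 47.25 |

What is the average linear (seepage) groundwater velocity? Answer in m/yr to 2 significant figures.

8.8 m/yr

Taking MW-1 as reference: MW-2−MW-1 = (-40, -60, +0.10); MW-3−MW-1 = (130, -55, +0.45).
Solve a·Δx + b·Δy = Δh: det = (-40)·(-55) − 130·(-60) = 10000.
∂h/∂x = [(+0.10)·(-55) − (+0.45)·(-60)] / 10000 = +0.002150
∂h/∂y = [(-40)·(+0.45) − 130·(+0.10)] / 10000 = -0.003100
|∇h| = √(0.002150² + -0.003100²) = 0.003773
Seepage velocity v = K·i/n = 1.6 × 0.003773 / 0.25 = 0.02415 m/day = 8.821 m/yr.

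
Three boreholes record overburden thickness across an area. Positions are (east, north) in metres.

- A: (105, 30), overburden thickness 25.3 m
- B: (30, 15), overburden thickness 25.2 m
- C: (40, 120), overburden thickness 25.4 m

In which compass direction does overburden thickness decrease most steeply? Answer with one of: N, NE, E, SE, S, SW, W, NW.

With d = a·x + b·y + c and A as origin, the differences give:
  (-75)·a + (-15)·b = -0.1
  (-65)·a + 90·b = +0.1
Eliminate b (×90 and ×(-15), subtract): -7725·a = -7.50 → a = ∂d/∂x = +0.0009709
Back-substitute: b = ∂d/∂y = +0.001812.
Steepest decrease is along −∇f = (-0.0009709 E, -0.001812 N) → southwest.

SW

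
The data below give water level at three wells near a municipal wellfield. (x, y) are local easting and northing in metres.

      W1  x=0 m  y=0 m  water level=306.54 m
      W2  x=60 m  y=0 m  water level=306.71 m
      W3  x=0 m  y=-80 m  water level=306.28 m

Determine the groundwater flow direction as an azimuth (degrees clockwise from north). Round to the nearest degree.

∂h/∂x = (306.71 − 306.54) / (60 − 0) = +0.002833
∂h/∂y = (306.28 − 306.54) / (-80 − 0) = +0.003250
Flow direction (−∇h) has components (-0.002833 E, -0.003250 N).
Azimuth = atan2(E, N) = atan2(-0.002833, -0.003250) = 221.1° ≈ 221°.

221°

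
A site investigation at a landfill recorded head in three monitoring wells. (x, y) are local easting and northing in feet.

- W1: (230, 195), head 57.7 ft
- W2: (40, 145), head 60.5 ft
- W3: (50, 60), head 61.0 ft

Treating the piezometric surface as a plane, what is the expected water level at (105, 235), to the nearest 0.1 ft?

59.0 ft

With h = a·x + b·y + c and W1 as origin, the differences give:
  (-190)·a + (-50)·b = +2.8
  (-180)·a + (-135)·b = +3.3
Eliminate b (×(-135) and ×(-50), subtract): 16650·a = -213.00 → a = ∂h/∂x = -0.01279
Back-substitute: b = ∂h/∂y = -0.007387.
h(105, 235) = 57.7 + (-0.01279)·(-125) + (-0.007387)·(40) = 57.7 +1.599 -0.295 = 59.004 ft.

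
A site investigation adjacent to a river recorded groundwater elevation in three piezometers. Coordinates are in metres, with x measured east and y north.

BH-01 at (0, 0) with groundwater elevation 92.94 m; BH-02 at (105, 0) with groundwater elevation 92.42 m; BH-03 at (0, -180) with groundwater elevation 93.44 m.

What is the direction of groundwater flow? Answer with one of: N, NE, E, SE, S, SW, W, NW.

∂h/∂x = (92.42 − 92.94) / (105 − 0) = -0.004952
∂h/∂y = (93.44 − 92.94) / (-180 − 0) = -0.002778
Flow = −∇h = (+0.004952 east, +0.002778 north), which points northeast.

NE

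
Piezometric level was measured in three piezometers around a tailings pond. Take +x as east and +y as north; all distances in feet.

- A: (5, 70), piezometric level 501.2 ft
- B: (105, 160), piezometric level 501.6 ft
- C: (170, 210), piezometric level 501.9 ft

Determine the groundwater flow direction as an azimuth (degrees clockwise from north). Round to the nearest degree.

Three-point gradient (reference A): Δ to B = (100, 90, +0.4), Δ to C = (165, 140, +0.7).
∂h/∂x = +0.008235, ∂h/∂y = -0.004706 (det = -850).
Flow direction (−∇h) has components (-0.008235 E, +0.004706 N).
Azimuth = atan2(E, N) = atan2(-0.008235, +0.004706) = 299.7° ≈ 300°.

300°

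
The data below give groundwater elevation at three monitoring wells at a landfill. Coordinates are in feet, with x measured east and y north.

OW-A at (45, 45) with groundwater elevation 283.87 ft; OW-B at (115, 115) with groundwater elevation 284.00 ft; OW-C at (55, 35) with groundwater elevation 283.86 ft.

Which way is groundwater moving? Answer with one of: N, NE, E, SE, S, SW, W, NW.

With h = a·x + b·y + c and OW-A as origin, the differences give:
  70·a + 70·b = +0.13
  10·a + (-10)·b = -0.01
Eliminate b (×(-10) and ×70, subtract): -1400·a = -0.600 → a = ∂h/∂x = +0.0004286
Back-substitute: b = ∂h/∂y = +0.001429.
Flow = −∇h = (-0.0004286 east, -0.001429 north), which points south.

S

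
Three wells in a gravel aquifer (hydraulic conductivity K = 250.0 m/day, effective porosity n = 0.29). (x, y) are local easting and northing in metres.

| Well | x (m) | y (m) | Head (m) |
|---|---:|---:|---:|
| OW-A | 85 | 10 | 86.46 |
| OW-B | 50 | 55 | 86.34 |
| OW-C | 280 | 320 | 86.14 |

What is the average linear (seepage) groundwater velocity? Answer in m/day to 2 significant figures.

1.8 m/day

With h = a·x + b·y + c and OW-A as origin, the differences give:
  (-35)·a + 45·b = -0.12
  195·a + 310·b = -0.32
Eliminate b (×310 and ×45, subtract): -19625·a = -22.800 → a = ∂h/∂x = +0.001162
Back-substitute: b = ∂h/∂y = -0.001763.
|∇h| = √(0.001162² + -0.001763²) = 0.002111
Seepage velocity v = K·i/n = 250.0 × 0.002111 / 0.29 = 1.82 m/day.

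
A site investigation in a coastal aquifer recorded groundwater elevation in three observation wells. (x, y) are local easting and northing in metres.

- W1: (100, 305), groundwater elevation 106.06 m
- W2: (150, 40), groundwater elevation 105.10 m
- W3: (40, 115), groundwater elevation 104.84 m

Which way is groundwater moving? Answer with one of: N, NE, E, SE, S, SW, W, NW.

Three-point gradient (reference W1): Δ to W2 = (50, -265, -0.96), Δ to W3 = (-60, -190, -1.22).
∂h/∂x = +0.005547, ∂h/∂y = +0.004669 (det = -25400).
Flow = −∇h = (-0.005547 east, -0.004669 north), which points southwest.

SW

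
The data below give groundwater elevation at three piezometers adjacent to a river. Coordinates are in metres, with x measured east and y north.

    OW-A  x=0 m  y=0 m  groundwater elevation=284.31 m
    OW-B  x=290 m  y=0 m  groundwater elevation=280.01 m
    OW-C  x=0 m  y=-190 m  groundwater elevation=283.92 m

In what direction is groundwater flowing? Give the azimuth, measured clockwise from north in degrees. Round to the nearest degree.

∂h/∂x = (280.01 − 284.31) / (290 − 0) = -0.01483
∂h/∂y = (283.92 − 284.31) / (-190 − 0) = +0.002053
Flow direction (−∇h) has components (+0.01483 E, -0.002053 N).
Azimuth = atan2(E, N) = atan2(+0.01483, -0.002053) = 97.9° ≈ 098°.

098°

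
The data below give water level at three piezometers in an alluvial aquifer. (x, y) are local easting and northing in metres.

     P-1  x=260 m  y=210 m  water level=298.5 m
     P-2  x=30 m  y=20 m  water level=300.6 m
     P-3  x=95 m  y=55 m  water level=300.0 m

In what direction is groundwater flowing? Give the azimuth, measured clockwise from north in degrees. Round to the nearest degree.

With h = a·x + b·y + c and P-1 as origin, the differences give:
  (-230)·a + (-190)·b = +2.1
  (-165)·a + (-155)·b = +1.5
Eliminate b (×(-155) and ×(-190), subtract): 4300·a = -40.50 → a = ∂h/∂x = -0.009419
Back-substitute: b = ∂h/∂y = +0.0003488.
Flow direction (−∇h) has components (+0.009419 E, -0.0003488 N).
Azimuth = atan2(E, N) = atan2(+0.009419, -0.0003488) = 92.1° ≈ 092°.

092°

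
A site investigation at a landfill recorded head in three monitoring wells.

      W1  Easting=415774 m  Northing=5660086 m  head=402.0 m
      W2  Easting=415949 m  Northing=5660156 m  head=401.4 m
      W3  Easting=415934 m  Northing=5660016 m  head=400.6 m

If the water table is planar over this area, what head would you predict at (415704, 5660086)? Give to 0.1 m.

Differences from W1: to W2 (Δx, Δy, Δh) = (175, 70, -0.6); to W3 = (160, -70, -1.4).
Determinant of the coordinate differences = 175·(-70) − 160·70 = -23450.
∂h/∂x = [(-0.6)·(-70) − (-1.4)·70] / -23450 = -0.005970
∂h/∂y = [175·(-1.4) − 160·(-0.6)] / -23450 = +0.006354
h(415704, 5660086) = 402.0 + (-0.005970)·(-70) + (+0.006354)·(0) = 402.0 +0.418 +0.000 = 402.418 m.

402.4 m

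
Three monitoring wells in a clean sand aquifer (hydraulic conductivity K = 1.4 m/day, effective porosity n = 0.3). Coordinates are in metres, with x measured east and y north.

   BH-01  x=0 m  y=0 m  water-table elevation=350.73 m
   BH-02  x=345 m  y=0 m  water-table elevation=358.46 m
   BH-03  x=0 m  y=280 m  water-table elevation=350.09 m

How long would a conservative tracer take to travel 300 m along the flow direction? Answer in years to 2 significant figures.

∂h/∂x = (358.46 − 350.73) / (345 − 0) = +0.02241
∂h/∂y = (350.09 − 350.73) / (280 − 0) = -0.002286
|∇h| = √(0.02241² + -0.002286²) = 0.02253
Seepage velocity v = K·i/n = 1.4 × 0.02253 / 0.3 = 0.1051 m/day.
t = 300 / 0.1051 = 2854 days = 7.81 years.

7.8 years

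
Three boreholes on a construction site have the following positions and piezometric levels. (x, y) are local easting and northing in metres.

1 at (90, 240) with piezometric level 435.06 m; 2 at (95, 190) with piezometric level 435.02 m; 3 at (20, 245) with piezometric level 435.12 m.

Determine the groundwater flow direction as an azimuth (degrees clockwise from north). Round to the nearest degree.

Taking 1 as reference: 2−1 = (5, -50, -0.04); 3−1 = (-70, 5, +0.06).
Solve a·Δx + b·Δy = Δh: det = 5·5 − (-70)·(-50) = -3475.
∂h/∂x = [(-0.04)·5 − (+0.06)·(-50)] / -3475 = -0.0008058
∂h/∂y = [5·(+0.06) − (-70)·(-0.04)] / -3475 = +0.0007194
Flow direction (−∇h) has components (+0.0008058 E, -0.0007194 N).
Azimuth = atan2(E, N) = atan2(+0.0008058, -0.0007194) = 131.8° ≈ 132°.

132°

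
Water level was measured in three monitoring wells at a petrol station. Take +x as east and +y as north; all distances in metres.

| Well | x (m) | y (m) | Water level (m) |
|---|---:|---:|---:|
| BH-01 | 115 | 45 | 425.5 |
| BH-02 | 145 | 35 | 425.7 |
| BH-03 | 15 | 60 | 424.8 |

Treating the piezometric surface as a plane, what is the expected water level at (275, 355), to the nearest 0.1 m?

427.2 m

With h = a·x + b·y + c and BH-01 as origin, the differences give:
  30·a + (-10)·b = +0.2
  (-100)·a + 15·b = -0.7
Eliminate b (×15 and ×(-10), subtract): -550·a = -4.00 → a = ∂h/∂x = +0.007273
Back-substitute: b = ∂h/∂y = +0.001818.
h(275, 355) = 425.5 + (+0.007273)·(160) + (+0.001818)·(310) = 425.5 +1.164 +0.564 = 427.227 m.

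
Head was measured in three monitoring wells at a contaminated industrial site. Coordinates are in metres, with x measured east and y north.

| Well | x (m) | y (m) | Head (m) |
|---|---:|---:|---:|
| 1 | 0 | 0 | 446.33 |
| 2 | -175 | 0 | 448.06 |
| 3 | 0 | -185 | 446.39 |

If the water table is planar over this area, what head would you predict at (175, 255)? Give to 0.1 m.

444.5 m

∂h/∂x = (448.06 − 446.33) / (-175 − 0) = -0.009886
∂h/∂y = (446.39 − 446.33) / (-185 − 0) = -0.0003243
h(175, 255) = 446.33 + (-0.009886)·(175) + (-0.0003243)·(255) = 446.33 -1.730 -0.083 = 444.517 m.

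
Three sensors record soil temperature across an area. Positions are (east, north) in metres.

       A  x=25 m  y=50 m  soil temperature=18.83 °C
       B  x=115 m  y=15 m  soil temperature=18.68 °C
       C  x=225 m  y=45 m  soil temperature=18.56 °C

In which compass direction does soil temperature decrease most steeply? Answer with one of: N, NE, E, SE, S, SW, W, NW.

Taking A as reference: B−A = (90, -35, -0.15); C−A = (200, -5, -0.27).
Determinant of the coordinate differences = 90·(-5) − 200·(-35) = 6550.
∂T/∂x = [(-0.15)·(-5) − (-0.27)·(-35)] / 6550 = -0.001328
∂T/∂y = [90·(-0.27) − 200·(-0.15)] / 6550 = +0.0008702
Steepest decrease is along −∇f = (+0.001328 E, -0.0008702 N) → southeast.

SE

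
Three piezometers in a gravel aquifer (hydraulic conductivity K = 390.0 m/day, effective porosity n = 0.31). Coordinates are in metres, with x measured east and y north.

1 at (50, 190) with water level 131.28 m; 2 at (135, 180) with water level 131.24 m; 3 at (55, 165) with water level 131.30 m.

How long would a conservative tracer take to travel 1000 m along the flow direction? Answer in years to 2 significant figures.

Differences from 1: to 2 (Δx, Δy, Δh) = (85, -10, -0.04); to 3 = (5, -25, +0.02).
Determinant of the coordinate differences = 85·(-25) − 5·(-10) = -2075.
∂h/∂x = [(-0.04)·(-25) − (+0.02)·(-10)] / -2075 = -0.0005783
∂h/∂y = [85·(+0.02) − 5·(-0.04)] / -2075 = -0.0009157
|∇h| = √(-0.0005783² + -0.0009157²) = 0.001083
Seepage velocity v = K·i/n = 390.0 × 0.001083 / 0.31 = 1.362 m/day.
t = 1000 / 1.362 = 734.2 days = 2.01 years.

2.0 years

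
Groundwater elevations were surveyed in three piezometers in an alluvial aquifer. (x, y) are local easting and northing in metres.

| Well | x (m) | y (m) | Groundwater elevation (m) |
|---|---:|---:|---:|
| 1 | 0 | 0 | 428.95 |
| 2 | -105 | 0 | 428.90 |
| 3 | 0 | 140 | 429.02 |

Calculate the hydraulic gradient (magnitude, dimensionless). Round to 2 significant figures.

0.00069

∂h/∂x = (428.90 − 428.95) / (-105 − 0) = +0.0004762
∂h/∂y = (429.02 − 428.95) / (140 − 0) = +0.0005000
|∇h| = √(0.0004762² + 0.0005000²) = 0.0006905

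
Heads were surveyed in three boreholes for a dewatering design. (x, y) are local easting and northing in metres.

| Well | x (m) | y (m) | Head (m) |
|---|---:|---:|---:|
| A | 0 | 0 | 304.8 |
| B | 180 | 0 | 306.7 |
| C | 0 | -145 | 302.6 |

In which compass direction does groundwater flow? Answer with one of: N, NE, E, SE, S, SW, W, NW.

SW

∂h/∂x = (306.7 − 304.8) / (180 − 0) = +0.01056
∂h/∂y = (302.6 − 304.8) / (-145 − 0) = +0.01517
Flow = −∇h = (-0.01056 east, -0.01517 north), which points southwest.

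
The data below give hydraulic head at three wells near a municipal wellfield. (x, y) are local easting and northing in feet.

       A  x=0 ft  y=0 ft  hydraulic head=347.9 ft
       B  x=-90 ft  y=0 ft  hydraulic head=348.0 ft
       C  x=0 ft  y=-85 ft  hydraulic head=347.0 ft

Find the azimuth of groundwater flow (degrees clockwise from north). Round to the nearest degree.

174°

∂h/∂x = (348.0 − 347.9) / (-90 − 0) = -0.001111
∂h/∂y = (347.0 − 347.9) / (-85 − 0) = +0.01059
Flow direction (−∇h) has components (+0.001111 E, -0.01059 N).
Azimuth = atan2(E, N) = atan2(+0.001111, -0.01059) = 174.0° ≈ 174°.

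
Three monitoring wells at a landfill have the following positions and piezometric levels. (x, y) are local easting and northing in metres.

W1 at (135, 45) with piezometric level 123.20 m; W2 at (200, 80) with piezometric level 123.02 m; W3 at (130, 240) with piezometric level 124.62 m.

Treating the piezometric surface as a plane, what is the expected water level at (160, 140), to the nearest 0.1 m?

123.7 m

Taking W1 as reference: W2−W1 = (65, 35, -0.18); W3−W1 = (-5, 195, +1.42).
Solve a·Δx + b·Δy = Δh: det = 65·195 − (-5)·35 = 12850.
∂h/∂x = [(-0.18)·195 − (+1.42)·35] / 12850 = -0.006599
∂h/∂y = [65·(+1.42) − (-5)·(-0.18)] / 12850 = +0.007113
h(160, 140) = 123.20 + (-0.006599)·(25) + (+0.007113)·(95) = 123.20 -0.165 +0.676 = 123.711 m.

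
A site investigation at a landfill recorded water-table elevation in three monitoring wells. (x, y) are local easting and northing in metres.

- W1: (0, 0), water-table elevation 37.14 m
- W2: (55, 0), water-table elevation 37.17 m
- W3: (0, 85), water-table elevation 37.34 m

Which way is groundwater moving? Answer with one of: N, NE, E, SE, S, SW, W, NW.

S

∂h/∂x = (37.17 − 37.14) / (55 − 0) = +0.0005455
∂h/∂y = (37.34 − 37.14) / (85 − 0) = +0.002353
Flow = −∇h = (-0.0005455 east, -0.002353 north), which points south.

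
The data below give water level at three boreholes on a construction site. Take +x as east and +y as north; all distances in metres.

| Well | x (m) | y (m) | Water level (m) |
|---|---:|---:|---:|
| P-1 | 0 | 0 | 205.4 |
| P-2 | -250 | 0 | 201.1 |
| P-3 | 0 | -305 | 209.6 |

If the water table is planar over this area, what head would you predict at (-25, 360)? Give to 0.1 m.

200.0 m

∂h/∂x = (201.1 − 205.4) / (-250 − 0) = +0.01720
∂h/∂y = (209.6 − 205.4) / (-305 − 0) = -0.01377
h(-25, 360) = 205.4 + (+0.01720)·(-25) + (-0.01377)·(360) = 205.4 -0.430 -4.957 = 200.013 m.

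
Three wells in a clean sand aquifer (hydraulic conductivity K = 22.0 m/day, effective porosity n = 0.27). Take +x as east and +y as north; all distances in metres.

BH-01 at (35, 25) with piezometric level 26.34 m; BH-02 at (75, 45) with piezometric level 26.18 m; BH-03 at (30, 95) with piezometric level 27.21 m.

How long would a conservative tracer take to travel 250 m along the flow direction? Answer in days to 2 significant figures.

200 days

With h = a·x + b·y + c and BH-01 as origin, the differences give:
  40·a + 20·b = -0.16
  (-5)·a + 70·b = +0.87
Eliminate b (×70 and ×20, subtract): 2900·a = -28.600 → a = ∂h/∂x = -0.009862
Back-substitute: b = ∂h/∂y = +0.01172.
|∇h| = √(-0.009862² + 0.01172²) = 0.01532
Seepage velocity v = K·i/n = 22.0 × 0.01532 / 0.27 = 1.248 m/day.
t = 250 / 1.248 = 200.3 days.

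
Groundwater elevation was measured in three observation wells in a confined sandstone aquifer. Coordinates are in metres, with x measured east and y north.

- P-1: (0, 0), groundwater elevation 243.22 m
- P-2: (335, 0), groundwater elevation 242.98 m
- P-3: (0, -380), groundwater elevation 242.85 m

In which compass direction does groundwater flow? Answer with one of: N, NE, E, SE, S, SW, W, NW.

∂h/∂x = (242.98 − 243.22) / (335 − 0) = -0.0007164
∂h/∂y = (242.85 − 243.22) / (-380 − 0) = +0.0009737
Flow = −∇h = (+0.0007164 east, -0.0009737 north), which points southeast.

SE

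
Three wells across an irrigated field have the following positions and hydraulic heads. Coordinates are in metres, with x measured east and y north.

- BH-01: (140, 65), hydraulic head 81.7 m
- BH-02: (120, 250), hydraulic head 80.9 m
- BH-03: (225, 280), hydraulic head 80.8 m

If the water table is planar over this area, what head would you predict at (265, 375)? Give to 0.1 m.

80.4 m

Taking BH-01 as reference: BH-02−BH-01 = (-20, 185, -0.8); BH-03−BH-01 = (85, 215, -0.9).
Solve a·Δx + b·Δy = Δh: det = (-20)·215 − 85·185 = -20025.
∂h/∂x = [(-0.8)·215 − (-0.9)·185] / -20025 = +0.0002747
∂h/∂y = [(-20)·(-0.9) − 85·(-0.8)] / -20025 = -0.004295
h(265, 375) = 81.7 + (+0.0002747)·(125) + (-0.004295)·(310) = 81.7 +0.034 -1.331 = 80.403 m.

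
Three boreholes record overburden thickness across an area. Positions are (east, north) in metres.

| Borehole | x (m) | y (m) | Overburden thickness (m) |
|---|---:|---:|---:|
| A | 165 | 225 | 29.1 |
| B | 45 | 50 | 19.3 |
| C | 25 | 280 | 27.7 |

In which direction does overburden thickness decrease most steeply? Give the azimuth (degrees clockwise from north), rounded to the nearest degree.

213°

Three-point gradient (reference A): Δ to B = (-120, -175, -9.8), Δ to C = (-140, 55, -1.4).
∂d/∂x = +0.02521, ∂d/∂y = +0.03871 (det = -31100).
Steepest decrease is along −∇f: components (-0.02521 E, -0.03871 N).
Azimuth = atan2(-0.02521, -0.03871) = 213.1° ≈ 213°.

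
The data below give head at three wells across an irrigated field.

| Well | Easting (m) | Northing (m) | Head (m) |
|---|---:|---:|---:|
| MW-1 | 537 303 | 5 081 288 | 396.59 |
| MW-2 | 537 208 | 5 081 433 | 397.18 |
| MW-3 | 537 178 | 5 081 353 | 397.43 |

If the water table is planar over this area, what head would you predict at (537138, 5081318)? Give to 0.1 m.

397.7 m

Differences from MW-1: to MW-2 (Δx, Δy, Δh) = (-95, 145, +0.59); to MW-3 = (-125, 65, +0.84).
Determinant of the coordinate differences = (-95)·65 − (-125)·145 = 11950.
∂h/∂x = [(+0.59)·65 − (+0.84)·145] / 11950 = -0.006983
∂h/∂y = [(-95)·(+0.84) − (-125)·(+0.59)] / 11950 = -0.0005063
h(537138, 5081318) = 396.59 + (-0.006983)·(-165) + (-0.0005063)·(30) = 396.59 +1.152 -0.015 = 397.727 m.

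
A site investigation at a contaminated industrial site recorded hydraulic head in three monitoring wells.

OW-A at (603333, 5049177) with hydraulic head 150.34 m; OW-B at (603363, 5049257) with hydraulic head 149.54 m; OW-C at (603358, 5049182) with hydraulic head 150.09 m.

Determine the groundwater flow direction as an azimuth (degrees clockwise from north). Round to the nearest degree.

052°

With h = a·x + b·y + c and OW-A as origin, the differences give:
  30·a + 80·b = -0.80
  25·a + 5·b = -0.25
Eliminate b (×5 and ×80, subtract): -1850·a = 16.000 → a = ∂h/∂x = -0.008649
Back-substitute: b = ∂h/∂y = -0.006757.
Flow direction (−∇h) has components (+0.008649 E, +0.006757 N).
Azimuth = atan2(E, N) = atan2(+0.008649, +0.006757) = 52.0° ≈ 052°.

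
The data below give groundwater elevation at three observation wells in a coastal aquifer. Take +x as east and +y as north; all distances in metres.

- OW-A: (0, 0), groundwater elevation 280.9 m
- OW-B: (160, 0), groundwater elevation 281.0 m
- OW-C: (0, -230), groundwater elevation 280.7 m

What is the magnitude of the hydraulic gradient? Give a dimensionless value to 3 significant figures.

0.00107

∂h/∂x = (281.0 − 280.9) / (160 − 0) = +0.0006250
∂h/∂y = (280.7 − 280.9) / (-230 − 0) = +0.0008696
|∇h| = √(0.0006250² + 0.0008696²) = 0.001071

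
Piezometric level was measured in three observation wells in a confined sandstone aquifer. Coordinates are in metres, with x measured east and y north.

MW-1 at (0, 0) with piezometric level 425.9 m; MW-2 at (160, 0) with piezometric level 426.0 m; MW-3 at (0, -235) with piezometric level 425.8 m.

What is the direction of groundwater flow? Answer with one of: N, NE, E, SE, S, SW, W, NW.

SW

∂h/∂x = (426.0 − 425.9) / (160 − 0) = +0.0006250
∂h/∂y = (425.8 − 425.9) / (-235 − 0) = +0.0004255
Flow = −∇h = (-0.0006250 east, -0.0004255 north), which points southwest.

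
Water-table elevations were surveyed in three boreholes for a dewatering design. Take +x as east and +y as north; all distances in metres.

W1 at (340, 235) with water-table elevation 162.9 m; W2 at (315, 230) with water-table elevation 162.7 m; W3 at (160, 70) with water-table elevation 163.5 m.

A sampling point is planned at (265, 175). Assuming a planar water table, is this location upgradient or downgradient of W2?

upgradient

With h = a·x + b·y + c and W1 as origin, the differences give:
  (-25)·a + (-5)·b = -0.2
  (-180)·a + (-165)·b = +0.6
Eliminate b (×(-165) and ×(-5), subtract): 3225·a = 36.00 → a = ∂h/∂x = +0.01116
Back-substitute: b = ∂h/∂y = -0.01581.
Head at (265, 175) = 162.9 + (+0.01116)·(-75) + (-0.01581)·(-60) = 163.01 m.
That is higher than the 162.7 m at W2, so the point is upgradient.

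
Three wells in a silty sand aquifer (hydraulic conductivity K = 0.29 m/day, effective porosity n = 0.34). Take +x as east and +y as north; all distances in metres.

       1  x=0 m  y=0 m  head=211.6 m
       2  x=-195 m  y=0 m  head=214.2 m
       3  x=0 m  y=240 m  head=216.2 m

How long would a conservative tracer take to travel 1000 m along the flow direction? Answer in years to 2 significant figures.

140 years

∂h/∂x = (214.2 − 211.6) / (-195 − 0) = -0.01333
∂h/∂y = (216.2 − 211.6) / (240 − 0) = +0.01917
|∇h| = √(-0.01333² + 0.01917²) = 0.02335
Seepage velocity v = K·i/n = 0.29 × 0.02335 / 0.34 = 0.01992 m/day.
t = 1000 / 0.01992 = 5.02e+04 days = 137 years.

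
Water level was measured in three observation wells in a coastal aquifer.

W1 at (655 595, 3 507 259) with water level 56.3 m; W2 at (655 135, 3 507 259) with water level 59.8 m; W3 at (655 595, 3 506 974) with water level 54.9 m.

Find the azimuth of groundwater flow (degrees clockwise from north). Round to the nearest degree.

123°

∂h/∂x = (59.8 − 56.3) / (655135 − 655595) = -0.007609
∂h/∂y = (54.9 − 56.3) / (3506974 − 3507259) = +0.004912
Flow direction (−∇h) has components (+0.007609 E, -0.004912 N).
Azimuth = atan2(E, N) = atan2(+0.007609, -0.004912) = 122.8° ≈ 123°.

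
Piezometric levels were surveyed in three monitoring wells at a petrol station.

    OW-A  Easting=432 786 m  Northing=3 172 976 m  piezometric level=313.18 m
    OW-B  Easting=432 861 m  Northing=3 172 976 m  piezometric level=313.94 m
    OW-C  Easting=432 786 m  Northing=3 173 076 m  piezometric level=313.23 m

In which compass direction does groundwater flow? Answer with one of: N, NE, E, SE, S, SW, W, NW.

∂h/∂x = (313.94 − 313.18) / (432861 − 432786) = +0.01013
∂h/∂y = (313.23 − 313.18) / (3173076 − 3172976) = +0.0005000
Flow = −∇h = (-0.01013 east, -0.0005000 north), which points west.

W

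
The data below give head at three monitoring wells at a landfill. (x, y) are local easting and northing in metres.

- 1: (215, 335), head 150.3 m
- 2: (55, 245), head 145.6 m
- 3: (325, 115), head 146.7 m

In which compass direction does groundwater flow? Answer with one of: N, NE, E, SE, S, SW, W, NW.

SW

Taking 1 as reference: 2−1 = (-160, -90, -4.7); 3−1 = (110, -220, -3.6).
Solve a·Δx + b·Δy = Δh: det = (-160)·(-220) − 110·(-90) = 45100.
∂h/∂x = [(-4.7)·(-220) − (-3.6)·(-90)] / 45100 = +0.01574
∂h/∂y = [(-160)·(-3.6) − 110·(-4.7)] / 45100 = +0.02424
Flow = −∇h = (-0.01574 east, -0.02424 north), which points southwest.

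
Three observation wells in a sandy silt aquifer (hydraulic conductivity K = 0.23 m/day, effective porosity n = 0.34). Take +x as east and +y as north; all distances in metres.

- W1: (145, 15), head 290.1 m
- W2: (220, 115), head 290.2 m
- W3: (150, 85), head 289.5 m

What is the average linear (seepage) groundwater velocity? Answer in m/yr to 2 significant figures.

4.2 m/yr

Three-point gradient (reference W1): Δ to W2 = (75, 100, +0.1), Δ to W3 = (5, 70, -0.6).
∂h/∂x = +0.01411, ∂h/∂y = -0.009579 (det = 4750).
|∇h| = √(0.01411² + -0.009579²) = 0.01705
Seepage velocity v = K·i/n = 0.23 × 0.01705 / 0.34 = 0.01153 m/day = 4.211 m/yr.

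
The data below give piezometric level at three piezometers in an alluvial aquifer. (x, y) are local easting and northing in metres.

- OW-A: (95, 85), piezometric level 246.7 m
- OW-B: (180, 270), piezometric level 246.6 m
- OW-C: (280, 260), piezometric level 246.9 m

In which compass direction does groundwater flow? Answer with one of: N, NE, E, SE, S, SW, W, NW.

Taking OW-A as reference: OW-B−OW-A = (85, 185, -0.1); OW-C−OW-A = (185, 175, +0.2).
Determinant of the coordinate differences = 85·175 − 185·185 = -19350.
∂h/∂x = [(-0.1)·175 − (+0.2)·185] / -19350 = +0.002817
∂h/∂y = [85·(+0.2) − 185·(-0.1)] / -19350 = -0.001835
Flow = −∇h = (-0.002817 east, +0.001835 north), which points northwest.

NW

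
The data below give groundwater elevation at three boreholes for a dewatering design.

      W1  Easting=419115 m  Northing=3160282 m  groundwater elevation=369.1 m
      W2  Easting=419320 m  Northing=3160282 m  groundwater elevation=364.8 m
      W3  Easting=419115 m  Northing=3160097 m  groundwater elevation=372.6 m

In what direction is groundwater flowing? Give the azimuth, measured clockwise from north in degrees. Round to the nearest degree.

048°

∂h/∂x = (364.8 − 369.1) / (419320 − 419115) = -0.02098
∂h/∂y = (372.6 − 369.1) / (3160097 − 3160282) = -0.01892
Flow direction (−∇h) has components (+0.02098 E, +0.01892 N).
Azimuth = atan2(E, N) = atan2(+0.02098, +0.01892) = 48.0° ≈ 048°.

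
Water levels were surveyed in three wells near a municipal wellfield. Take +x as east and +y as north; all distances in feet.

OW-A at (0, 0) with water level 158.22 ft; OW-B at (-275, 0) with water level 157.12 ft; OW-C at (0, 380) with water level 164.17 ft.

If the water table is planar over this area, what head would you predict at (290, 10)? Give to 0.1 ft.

159.5 ft

∂h/∂x = (157.12 − 158.22) / (-275 − 0) = +0.004000
∂h/∂y = (164.17 − 158.22) / (380 − 0) = +0.01566
h(290, 10) = 158.22 + (+0.004000)·(290) + (+0.01566)·(10) = 158.22 +1.160 +0.157 = 159.537 ft.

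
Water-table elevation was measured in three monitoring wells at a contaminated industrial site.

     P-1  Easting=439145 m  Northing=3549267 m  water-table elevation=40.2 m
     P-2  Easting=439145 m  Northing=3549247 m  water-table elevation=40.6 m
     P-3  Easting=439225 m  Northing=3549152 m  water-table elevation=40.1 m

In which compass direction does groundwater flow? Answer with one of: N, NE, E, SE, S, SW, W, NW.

With h = a·x + b·y + c and P-1 as origin, the differences give:
  0·a + (-20)·b = +0.4
  80·a + (-115)·b = -0.1
Eliminate b (×(-115) and ×(-20), subtract): 1600·a = -48.00 → a = ∂h/∂x = -0.03000
Back-substitute: b = ∂h/∂y = -0.02000.
Flow = −∇h = (+0.03000 east, +0.02000 north), which points northeast.

NE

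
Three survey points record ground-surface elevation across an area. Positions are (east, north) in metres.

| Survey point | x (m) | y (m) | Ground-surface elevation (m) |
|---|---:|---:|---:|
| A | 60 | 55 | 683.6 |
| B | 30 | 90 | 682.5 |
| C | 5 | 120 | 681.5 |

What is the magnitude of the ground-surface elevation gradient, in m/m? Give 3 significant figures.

Differences from A: to B (Δx, Δy, Δh) = (-30, 35, -1.1); to C = (-55, 65, -2.1).
Determinant of the coordinate differences = (-30)·65 − (-55)·35 = -25.
∂z/∂x = [(-1.1)·65 − (-2.1)·35] / -25 = -0.08000
∂z/∂y = [(-30)·(-2.1) − (-55)·(-1.1)] / -25 = -0.10000
|∇f| = √(-0.08000² + -0.10000²) = 0.1281 m/m

0.128 m/m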